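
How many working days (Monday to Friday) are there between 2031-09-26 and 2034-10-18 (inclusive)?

2031-09-26 is a Friday.
From 2031-09-26 to 2034-10-18 is 1119 days inclusive.
1119 = 7 × 159 + 6, so there are 159 full weeks plus 6 extra days.
Each full week contributes 5 weekdays (Mon–Fri): 159 × 5 = 795.
The 6 extra days are Fri, Sat, Sun, Mon, Tue, Wed — 4 of them qualify.
Total: 795 + 4 = 799.

799 weekdays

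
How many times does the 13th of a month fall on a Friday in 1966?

1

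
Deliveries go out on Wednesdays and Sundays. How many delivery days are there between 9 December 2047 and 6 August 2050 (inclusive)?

277

9 December 2047 is a Monday.
From 9 December 2047 to 6 August 2050 is 972 days inclusive.
972 = 7 × 138 + 6, so there are 138 full weeks plus 6 extra days.
Each full week contributes 2 days from the set (Wed, Sun): 138 × 2 = 276.
The 6 extra days are Monday, Tuesday, Wednesday, Thursday, Friday, Saturday — 1 of them qualifies.
Total: 276 + 1 = 277.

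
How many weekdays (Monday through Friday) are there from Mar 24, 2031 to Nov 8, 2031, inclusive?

165

Mar 24, 2031 is a Monday.
The range spans 230 days (inclusive of both endpoints).
230 = 7 × 32 + 6, so there are 32 full weeks plus 6 extra days.
Each full week contributes 5 weekdays (Mon–Fri): 32 × 5 = 160.
The 6 extra days are Mon, Tue, Wed, Thu, Fri, Sat — 5 of them qualify.
Total: 160 + 5 = 165.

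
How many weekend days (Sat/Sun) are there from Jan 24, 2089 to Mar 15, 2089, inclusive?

14

Jan 24, 2089 is a Monday.
The range spans 51 days (inclusive of both endpoints).
51 = 7 × 7 + 2, so there are 7 full weeks plus 2 extra days.
Each full week contributes 2 weekend days (Sat, Sun): 7 × 2 = 14.
The 2 extra days are Mon, Tue — none qualify.
Total: 14 + 0 = 14.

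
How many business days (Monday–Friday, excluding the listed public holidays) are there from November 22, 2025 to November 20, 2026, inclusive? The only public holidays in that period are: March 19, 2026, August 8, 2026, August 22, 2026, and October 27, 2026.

November 22, 2025 is a Saturday.
The range spans 364 days (inclusive of both endpoints).
364 = 7 × 52, so the span is exactly 52 full weeks.
Each full week contributes 5 weekdays (Mon–Fri): 52 × 5 = 260.
Holidays: March 19, 2026 (Thu); August 8, 2026 (Sat); August 22, 2026 (Sat); October 27, 2026 (Tue).
2 of the 4 holidays fall on weekdays; the rest are weekends and were already excluded.
Business days: 260 − 2 = 258.

258 business days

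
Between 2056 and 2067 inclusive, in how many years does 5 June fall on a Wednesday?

1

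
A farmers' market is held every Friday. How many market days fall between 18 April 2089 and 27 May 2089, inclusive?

18 April 2089 is a Monday.
That's 40 days from start to end, counting both.
40 = 7 × 5 + 5, so there are 5 full weeks plus 5 extra days.
Each full week contributes one Friday: 5 so far.
The 5 extra days are Mon, Tue, Wed, Thu, Fri — 1 of them qualifies.
Total: 5 + 1 = 6.

6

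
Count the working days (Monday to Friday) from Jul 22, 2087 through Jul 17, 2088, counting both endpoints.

259

Jul 22, 2087 is a Tuesday.
That's 362 days from start to end, counting both.
362 = 7 × 51 + 5, so there are 51 full weeks plus 5 extra days.
Each full week contributes 5 weekdays (Mon–Fri): 51 × 5 = 255.
The 5 extra days are Tue, Wed, Thu, Fri, Sat — 4 of them qualify.
Total: 255 + 4 = 259.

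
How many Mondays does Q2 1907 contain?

1907-04-01 is a Monday.
From 1907-04-01 to 1907-06-30 is 91 days inclusive.
91 = 7 × 13, so the span is exactly 13 full weeks.
Each full week contributes one Monday: 13 so far.
Total: 13.

13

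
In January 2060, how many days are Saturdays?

5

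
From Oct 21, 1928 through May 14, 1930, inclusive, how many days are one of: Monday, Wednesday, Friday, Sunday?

Oct 21, 1928 is a Sunday.
That's 571 days from start to end, counting both.
571 = 7 × 81 + 4, so there are 81 full weeks plus 4 extra days.
Each full week contributes 4 days from the set (Mon, Wed, Fri, Sun): 81 × 4 = 324.
The 4 extra days are Sunday, Monday, Tuesday, Wednesday — 3 of them qualify.
Total: 324 + 3 = 327.

327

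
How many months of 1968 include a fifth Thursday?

4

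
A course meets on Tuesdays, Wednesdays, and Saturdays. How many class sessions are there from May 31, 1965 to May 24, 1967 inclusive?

May 31, 1965 is a Monday.
From May 31, 1965 to May 24, 1967 is 724 days inclusive.
724 = 7 × 103 + 3, so there are 103 full weeks plus 3 extra days.
Each full week contributes 3 days from the set (Tue, Wed, Sat): 103 × 3 = 309.
The 3 extra days are Mon, Tue, Wed — 2 of them qualify.
Total: 309 + 2 = 311.

311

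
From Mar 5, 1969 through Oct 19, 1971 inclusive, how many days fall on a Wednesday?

137 Wednesdays

Mar 5, 1969 is a Wednesday.
The range spans 959 days (inclusive of both endpoints).
959 = 7 × 137, so the span is exactly 137 full weeks.
Each full week contributes one Wednesday: 137 so far.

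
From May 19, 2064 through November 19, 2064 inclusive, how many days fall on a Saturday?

May 19, 2064 is a Monday.
That's 185 days from start to end, counting both.
185 = 7 × 26 + 3, so there are 26 full weeks plus 3 extra days.
Each full week contributes one Saturday: 26 so far.
The 3 extra days are Mon, Tue, Wed — none qualify.
Total: 26 + 0 = 26.

26 Saturdays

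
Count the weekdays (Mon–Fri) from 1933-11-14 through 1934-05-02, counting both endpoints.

1933-11-14 is a Tuesday.
That's 170 days from start to end, counting both.
170 = 7 × 24 + 2, so there are 24 full weeks plus 2 extra days.
Each full week contributes 5 weekdays (Mon–Fri): 24 × 5 = 120.
The 2 extra days are Tuesday, Wednesday — 2 of them qualify.
Total: 120 + 2 = 122.

122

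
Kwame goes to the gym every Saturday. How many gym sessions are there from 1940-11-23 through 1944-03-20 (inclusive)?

174 Saturdays

1940-11-23 is a Saturday.
That's 1214 days from start to end, counting both.
1214 = 7 × 173 + 3, so there are 173 full weeks plus 3 extra days.
Each full week contributes one Saturday: 173 so far.
The 3 extra days are Saturday, Sunday, Monday — 1 of them qualifies.
Total: 173 + 1 = 174.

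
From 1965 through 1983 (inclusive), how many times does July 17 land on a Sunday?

3

Day of week of July 17 in each year:
1965: Sat, 1966: Sun ✓, 1967: Mon, 1968: Wed, 1969: Thu, 1970: Fri, 1971: Sat, 1972: Mon, 1973: Tue, 1974: Wed, 1975: Thu, 1976: Sat, 1977: Sun ✓, 1978: Mon, 1979: Tue, 1980: Thu, 1981: Fri, 1982: Sat, 1983: Sun ✓
Sundays: 1966, 1977, 1983.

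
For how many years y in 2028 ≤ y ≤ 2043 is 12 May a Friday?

2

Day of week of May 12 in each year:
2028: Fri ✓, 2029: Sat, 2030: Sun, 2031: Mon, 2032: Wed, 2033: Thu, 2034: Fri ✓, 2035: Sat, 2036: Mon, 2037: Tue, 2038: Wed, 2039: Thu, 2040: Sat, 2041: Sun, 2042: Mon, 2043: Tue
Fridays: 2028, 2034.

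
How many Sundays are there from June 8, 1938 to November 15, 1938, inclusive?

23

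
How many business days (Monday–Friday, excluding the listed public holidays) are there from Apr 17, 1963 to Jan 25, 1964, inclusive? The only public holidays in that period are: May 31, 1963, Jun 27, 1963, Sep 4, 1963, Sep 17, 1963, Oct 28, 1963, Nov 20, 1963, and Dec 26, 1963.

196 business days

Apr 17, 1963 is a Wednesday.
The range spans 284 days (inclusive of both endpoints).
284 = 7 × 40 + 4, so there are 40 full weeks plus 4 extra days.
Each full week contributes 5 weekdays (Mon–Fri): 40 × 5 = 200.
The 4 extra days are Wednesday, Thursday, Friday, Saturday — 3 of them qualify.
Total: 200 + 3 = 203.
Holidays: May 31, 1963 (Fri); Jun 27, 1963 (Thu); Sep 4, 1963 (Wed); Sep 17, 1963 (Tue); Oct 28, 1963 (Mon); Nov 20, 1963 (Wed); Dec 26, 1963 (Thu).
All 7 holidays fall on weekdays, so subtract 7.
Business days: 203 − 7 = 196.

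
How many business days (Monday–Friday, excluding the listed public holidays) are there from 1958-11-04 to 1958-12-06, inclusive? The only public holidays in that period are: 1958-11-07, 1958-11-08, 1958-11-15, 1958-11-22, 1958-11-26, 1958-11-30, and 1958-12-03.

1958-11-04 is a Tuesday.
The range spans 33 days (inclusive of both endpoints).
33 = 7 × 4 + 5, so there are 4 full weeks plus 5 extra days.
Each full week contributes 5 weekdays (Mon–Fri): 4 × 5 = 20.
The 5 extra days are Tue, Wed, Thu, Fri, Sat — 4 of them qualify.
Total: 20 + 4 = 24.
Holidays: 1958-11-07 (Fri); 1958-11-08 (Sat); 1958-11-15 (Sat); 1958-11-22 (Sat); 1958-11-26 (Wed); 1958-11-30 (Sun); 1958-12-03 (Wed).
3 of the 7 holidays fall on weekdays; the rest are weekends and were already excluded.
Business days: 24 − 3 = 21.

21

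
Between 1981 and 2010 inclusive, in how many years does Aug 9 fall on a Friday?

4

Day of week of August 9 in each year:
1981: Sun, 1982: Mon, 1983: Tue, 1984: Thu, 1985: Fri ✓, 1986: Sat, 1987: Sun, 1988: Tue, 1989: Wed, 1990: Thu, 1991: Fri ✓, 1992: Sun, 1993: Mon, 1994: Tue, 1995: Wed, 1996: Fri ✓, 1997: Sat, 1998: Sun, 1999: Mon, 2000: Wed, 2001: Thu, 2002: Fri ✓, 2003: Sat, 2004: Mon, 2005: Tue, 2006: Wed, 2007: Thu, 2008: Sat, 2009: Sun, 2010: Mon
Fridays: 1985, 1991, 1996, 2002.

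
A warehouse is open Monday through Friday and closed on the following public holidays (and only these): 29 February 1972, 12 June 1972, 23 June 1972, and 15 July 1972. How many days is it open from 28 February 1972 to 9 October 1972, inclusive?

158 business days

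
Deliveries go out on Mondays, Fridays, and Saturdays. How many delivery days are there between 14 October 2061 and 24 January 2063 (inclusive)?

201

14 October 2061 is a Friday.
That's 468 days from start to end, counting both.
468 = 7 × 66 + 6, so there are 66 full weeks plus 6 extra days.
Each full week contributes 3 days from the set (Mon, Fri, Sat): 66 × 3 = 198.
The 6 extra days are Fri, Sat, Sun, Mon, Tue, Wed — 3 of them qualify.
Total: 198 + 3 = 201.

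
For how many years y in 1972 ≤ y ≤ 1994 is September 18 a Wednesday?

3

Day of week of September 18 in each year:
1972: Mon, 1973: Tue, 1974: Wed ✓, 1975: Thu, 1976: Sat, 1977: Sun, 1978: Mon, 1979: Tue, 1980: Thu, 1981: Fri, 1982: Sat, 1983: Sun, 1984: Tue, 1985: Wed ✓, 1986: Thu, 1987: Fri, 1988: Sun, 1989: Mon, 1990: Tue, 1991: Wed ✓, 1992: Fri, 1993: Sat, 1994: Sun
Wednesdays: 1974, 1985, 1991.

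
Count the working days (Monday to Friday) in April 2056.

20 weekdays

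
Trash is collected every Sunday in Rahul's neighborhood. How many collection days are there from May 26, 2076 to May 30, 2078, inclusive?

105 Sundays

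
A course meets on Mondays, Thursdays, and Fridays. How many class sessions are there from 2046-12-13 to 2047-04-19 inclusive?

56

2046-12-13 is a Thursday.
The range spans 128 days (inclusive of both endpoints).
128 = 7 × 18 + 2, so there are 18 full weeks plus 2 extra days.
Each full week contributes 3 days from the set (Mon, Thu, Fri): 18 × 3 = 54.
The 2 extra days are Thu, Fri — 2 of them qualify.
Total: 54 + 2 = 56.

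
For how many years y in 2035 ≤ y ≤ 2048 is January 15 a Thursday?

2

Day of week of January 15 in each year:
2035: Mon, 2036: Tue, 2037: Thu ✓, 2038: Fri, 2039: Sat, 2040: Sun, 2041: Tue, 2042: Wed, 2043: Thu ✓, 2044: Fri, 2045: Sun, 2046: Mon, 2047: Tue, 2048: Wed
Thursdays: 2037, 2043.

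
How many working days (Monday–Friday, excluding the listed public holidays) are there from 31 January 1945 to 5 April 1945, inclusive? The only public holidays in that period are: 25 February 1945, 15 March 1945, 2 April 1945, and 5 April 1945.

44

31 January 1945 is a Wednesday.
The range spans 65 days (inclusive of both endpoints).
65 = 7 × 9 + 2, so there are 9 full weeks plus 2 extra days.
Each full week contributes 5 weekdays (Mon–Fri): 9 × 5 = 45.
The 2 extra days are Wednesday, Thursday — 2 of them qualify.
Total: 45 + 2 = 47.
Holidays: 25 February 1945 (Sun); 15 March 1945 (Thu); 2 April 1945 (Mon); 5 April 1945 (Thu).
3 of the 4 holidays fall on weekdays; the rest are weekends and were already excluded.
Business days: 47 − 3 = 44.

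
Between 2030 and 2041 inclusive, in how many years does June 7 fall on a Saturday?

2

Day of week of June 7 in each year:
2030: Fri, 2031: Sat ✓, 2032: Mon, 2033: Tue, 2034: Wed, 2035: Thu, 2036: Sat ✓, 2037: Sun, 2038: Mon, 2039: Tue, 2040: Thu, 2041: Fri
Saturdays: 2031, 2036.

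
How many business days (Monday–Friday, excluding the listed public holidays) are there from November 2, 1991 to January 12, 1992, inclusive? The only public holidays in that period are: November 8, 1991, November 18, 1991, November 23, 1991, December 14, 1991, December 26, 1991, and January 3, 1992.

November 2, 1991 is a Saturday.
That's 72 days from start to end, counting both.
72 = 7 × 10 + 2, so there are 10 full weeks plus 2 extra days.
Each full week contributes 5 weekdays (Mon–Fri): 10 × 5 = 50.
The 2 extra days are Saturday, Sunday — none qualify.
Total: 50 + 0 = 50.
Holidays: November 8, 1991 (Fri); November 18, 1991 (Mon); November 23, 1991 (Sat); December 14, 1991 (Sat); December 26, 1991 (Thu); January 3, 1992 (Fri).
4 of the 6 holidays fall on weekdays; the rest are weekends and were already excluded.
Business days: 50 − 4 = 46.

46 business days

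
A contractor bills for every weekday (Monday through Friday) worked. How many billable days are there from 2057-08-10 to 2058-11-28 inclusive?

340 weekdays

2057-08-10 is a Friday.
From 2057-08-10 to 2058-11-28 is 476 days inclusive.
476 = 7 × 68, so the span is exactly 68 full weeks.
Each full week contributes 5 weekdays (Mon–Fri): 68 × 5 = 340.
Total: 340.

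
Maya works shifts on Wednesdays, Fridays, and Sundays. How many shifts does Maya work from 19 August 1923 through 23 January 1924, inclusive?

68

19 August 1923 is a Sunday.
The range spans 158 days (inclusive of both endpoints).
158 = 7 × 22 + 4, so there are 22 full weeks plus 4 extra days.
Each full week contributes 3 days from the set (Wed, Fri, Sun): 22 × 3 = 66.
The 4 extra days are Sun, Mon, Tue, Wed — 2 of them qualify.
Total: 66 + 2 = 68.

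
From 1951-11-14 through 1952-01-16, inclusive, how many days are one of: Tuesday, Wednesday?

19

1951-11-14 is a Wednesday.
From 1951-11-14 to 1952-01-16 is 64 days inclusive.
64 = 7 × 9 + 1, so there are 9 full weeks plus 1 extra day.
Each full week contributes 2 days from the set (Tue, Wed): 9 × 2 = 18.
The 1 extra day is Wed — 1 of them qualifies.
Total: 18 + 1 = 19.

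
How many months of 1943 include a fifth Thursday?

A month has five Thursdays exactly when Thursday falls within its first (length − 28) days.
Jan: 31 days, starts Fri → 5 of Fri, Sat, Sun
Feb: 28 days, starts Mon → 5 of (none)
Mar: 31 days, starts Mon → 5 of Mon, Tue, Wed
Apr: 30 days, starts Thu → 5 of Thu, Fri ✓
May: 31 days, starts Sat → 5 of Sat, Sun, Mon
Jun: 30 days, starts Tue → 5 of Tue, Wed
Jul: 31 days, starts Thu → 5 of Thu, Fri, Sat ✓
Aug: 31 days, starts Sun → 5 of Sun, Mon, Tue
Sep: 30 days, starts Wed → 5 of Wed, Thu ✓
Oct: 31 days, starts Fri → 5 of Fri, Sat, Sun
Nov: 30 days, starts Mon → 5 of Mon, Tue
Dec: 31 days, starts Wed → 5 of Wed, Thu, Fri ✓
Months with five Thursdays: Apr, Jul, Sep, Dec.

4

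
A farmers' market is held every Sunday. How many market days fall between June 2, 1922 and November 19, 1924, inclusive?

129

June 2, 1922 is a Friday.
From June 2, 1922 to November 19, 1924 is 902 days inclusive.
902 = 7 × 128 + 6, so there are 128 full weeks plus 6 extra days.
Each full week contributes one Sunday: 128 so far.
The 6 extra days are Fri, Sat, Sun, Mon, Tue, Wed — 1 of them qualifies.
Total: 128 + 1 = 129.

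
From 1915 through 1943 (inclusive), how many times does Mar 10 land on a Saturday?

Day of week of March 10 in each year:
1915: Wed, 1916: Fri, 1917: Sat ✓, 1918: Sun, 1919: Mon, 1920: Wed, 1921: Thu, 1922: Fri, 1923: Sat ✓, 1924: Mon, 1925: Tue, 1926: Wed, 1927: Thu, 1928: Sat ✓, 1929: Sun, 1930: Mon, 1931: Tue, 1932: Thu, 1933: Fri, 1934: Sat ✓, 1935: Sun, 1936: Tue, 1937: Wed, 1938: Thu, 1939: Fri, 1940: Sun, 1941: Mon, 1942: Tue, 1943: Wed
Saturdays: 1917, 1923, 1928, 1934.

4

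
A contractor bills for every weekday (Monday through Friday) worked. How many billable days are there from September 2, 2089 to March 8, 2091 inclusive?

395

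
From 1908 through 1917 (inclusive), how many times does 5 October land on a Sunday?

Day of week of October 5 in each year:
1908: Mon, 1909: Tue, 1910: Wed, 1911: Thu, 1912: Sat, 1913: Sun ✓, 1914: Mon, 1915: Tue, 1916: Thu, 1917: Fri
Sundays: 1913.

1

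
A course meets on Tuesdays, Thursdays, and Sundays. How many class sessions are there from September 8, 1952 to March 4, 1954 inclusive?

233

September 8, 1952 is a Monday.
That's 543 days from start to end, counting both.
543 = 7 × 77 + 4, so there are 77 full weeks plus 4 extra days.
Each full week contributes 3 days from the set (Tue, Thu, Sun): 77 × 3 = 231.
The 4 extra days are Mon, Tue, Wed, Thu — 2 of them qualify.
Total: 231 + 2 = 233.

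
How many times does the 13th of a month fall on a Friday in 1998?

The 13th falls on a Friday when the month's 13th has weekday Fri.
Jan 13 is Tue; Feb 13 is Fri ✓; Mar 13 is Fri ✓; Apr 13 is Mon; May 13 is Wed; Jun 13 is Sat; Jul 13 is Mon; Aug 13 is Thu; Sep 13 is Sun; Oct 13 is Tue; Nov 13 is Fri ✓; Dec 13 is Sun.
Friday the 13ths: Feb, Mar, Nov.

3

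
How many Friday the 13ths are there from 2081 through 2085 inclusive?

Friday-the-13ths by year:
2081: Jun
2082: Feb, Mar, Nov
2083: Aug
2084: Oct
2085: Apr, Jul

8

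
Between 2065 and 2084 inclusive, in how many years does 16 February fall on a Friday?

2

Day of week of February 16 in each year:
2065: Mon, 2066: Tue, 2067: Wed, 2068: Thu, 2069: Sat, 2070: Sun, 2071: Mon, 2072: Tue, 2073: Thu, 2074: Fri ✓, 2075: Sat, 2076: Sun, 2077: Tue, 2078: Wed, 2079: Thu, 2080: Fri ✓, 2081: Sun, 2082: Mon, 2083: Tue, 2084: Wed
Fridays: 2074, 2080.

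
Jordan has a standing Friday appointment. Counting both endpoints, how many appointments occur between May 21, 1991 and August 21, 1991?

May 21, 1991 is a Tuesday.
The range spans 93 days (inclusive of both endpoints).
93 = 7 × 13 + 2, so there are 13 full weeks plus 2 extra days.
Each full week contributes one Friday: 13 so far.
The 2 extra days are Tuesday, Wednesday — none qualify.
Total: 13 + 0 = 13.

13 Fridays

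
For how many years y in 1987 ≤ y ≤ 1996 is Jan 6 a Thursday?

1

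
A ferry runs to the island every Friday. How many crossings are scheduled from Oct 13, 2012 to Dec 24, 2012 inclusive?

Oct 13, 2012 is a Saturday.
From Oct 13, 2012 to Dec 24, 2012 is 73 days inclusive.
73 = 7 × 10 + 3, so there are 10 full weeks plus 3 extra days.
Each full week contributes one Friday: 10 so far.
The 3 extra days are Sat, Sun, Mon — none qualify.
Total: 10 + 0 = 10.

10 Fridays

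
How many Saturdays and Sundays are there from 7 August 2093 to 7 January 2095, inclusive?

7 August 2093 is a Friday.
That's 519 days from start to end, counting both.
519 = 7 × 74 + 1, so there are 74 full weeks plus 1 extra day.
Each full week contributes 2 weekend days (Sat, Sun): 74 × 2 = 148.
The 1 extra day is Friday — none qualify.
Total: 148 + 0 = 148.

148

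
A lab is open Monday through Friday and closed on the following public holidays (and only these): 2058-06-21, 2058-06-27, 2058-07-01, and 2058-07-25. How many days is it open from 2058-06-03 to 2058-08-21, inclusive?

2058-06-03 is a Monday.
The range spans 80 days (inclusive of both endpoints).
80 = 7 × 11 + 3, so there are 11 full weeks plus 3 extra days.
Each full week contributes 5 weekdays (Mon–Fri): 11 × 5 = 55.
The 3 extra days are Monday, Tuesday, Wednesday — 3 of them qualify.
Total: 55 + 3 = 58.
Holidays: 2058-06-21 (Fri); 2058-06-27 (Thu); 2058-07-01 (Mon); 2058-07-25 (Thu).
All 4 holidays fall on weekdays, so subtract 4.
Business days: 58 − 4 = 54.

54 business days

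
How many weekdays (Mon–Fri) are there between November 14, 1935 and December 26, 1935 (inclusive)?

31 weekdays

November 14, 1935 is a Thursday.
The range spans 43 days (inclusive of both endpoints).
43 = 7 × 6 + 1, so there are 6 full weeks plus 1 extra day.
Each full week contributes 5 weekdays (Mon–Fri): 6 × 5 = 30.
The 1 extra day is Thursday — 1 of them qualifies.
Total: 30 + 1 = 31.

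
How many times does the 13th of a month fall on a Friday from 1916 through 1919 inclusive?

6

Friday-the-13ths by year:
1916: Oct
1917: Apr, Jul
1918: Sep, Dec
1919: Jun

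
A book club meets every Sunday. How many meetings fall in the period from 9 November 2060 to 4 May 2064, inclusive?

182 Sundays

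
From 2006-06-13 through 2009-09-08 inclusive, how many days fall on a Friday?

169 Fridays

2006-06-13 is a Tuesday.
From 2006-06-13 to 2009-09-08 is 1184 days inclusive.
1184 = 7 × 169 + 1, so there are 169 full weeks plus 1 extra day.
Each full week contributes one Friday: 169 so far.
The 1 extra day is Tue — none qualify.
Total: 169 + 0 = 169.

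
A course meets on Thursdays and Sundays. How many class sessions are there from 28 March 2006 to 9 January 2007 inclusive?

28 March 2006 is a Tuesday.
From 28 March 2006 to 9 January 2007 is 288 days inclusive.
288 = 7 × 41 + 1, so there are 41 full weeks plus 1 extra day.
Each full week contributes 2 days from the set (Thu, Sun): 41 × 2 = 82.
The 1 extra day is Tuesday — none qualify.
Total: 82 + 0 = 82.

82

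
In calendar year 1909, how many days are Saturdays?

52

1909-01-01 is a Friday.
That's 365 days from start to end, counting both.
365 = 7 × 52 + 1, so there are 52 full weeks plus 1 extra day.
Each full week contributes one Saturday: 52 so far.
The 1 extra day is Fri — none qualify.
Total: 52 + 0 = 52.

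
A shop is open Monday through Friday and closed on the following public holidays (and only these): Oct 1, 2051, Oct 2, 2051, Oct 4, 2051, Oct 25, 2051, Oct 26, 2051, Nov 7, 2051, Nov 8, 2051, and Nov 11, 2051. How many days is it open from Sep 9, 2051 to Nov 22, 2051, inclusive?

47 business days

Sep 9, 2051 is a Saturday.
From Sep 9, 2051 to Nov 22, 2051 is 75 days inclusive.
75 = 7 × 10 + 5, so there are 10 full weeks plus 5 extra days.
Each full week contributes 5 weekdays (Mon–Fri): 10 × 5 = 50.
The 5 extra days are Saturday, Sunday, Monday, Tuesday, Wednesday — 3 of them qualify.
Total: 50 + 3 = 53.
Holidays: Oct 1, 2051 (Sun); Oct 2, 2051 (Mon); Oct 4, 2051 (Wed); Oct 25, 2051 (Wed); Oct 26, 2051 (Thu); Nov 7, 2051 (Tue); Nov 8, 2051 (Wed); Nov 11, 2051 (Sat).
6 of the 8 holidays fall on weekdays; the rest are weekends and were already excluded.
Business days: 53 − 6 = 47.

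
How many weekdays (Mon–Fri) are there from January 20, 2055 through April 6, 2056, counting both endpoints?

317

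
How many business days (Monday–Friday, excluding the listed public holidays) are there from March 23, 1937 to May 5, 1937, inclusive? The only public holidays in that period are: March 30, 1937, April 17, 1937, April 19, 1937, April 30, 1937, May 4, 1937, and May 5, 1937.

27 business days

March 23, 1937 is a Tuesday.
That's 44 days from start to end, counting both.
44 = 7 × 6 + 2, so there are 6 full weeks plus 2 extra days.
Each full week contributes 5 weekdays (Mon–Fri): 6 × 5 = 30.
The 2 extra days are Tue, Wed — 2 of them qualify.
Total: 30 + 2 = 32.
Holidays: March 30, 1937 (Tue); April 17, 1937 (Sat); April 19, 1937 (Mon); April 30, 1937 (Fri); May 4, 1937 (Tue); May 5, 1937 (Wed).
5 of the 6 holidays fall on weekdays; the rest are weekends and were already excluded.
Business days: 32 − 5 = 27.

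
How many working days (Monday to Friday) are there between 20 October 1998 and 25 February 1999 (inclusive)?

20 October 1998 is a Tuesday.
From 20 October 1998 to 25 February 1999 is 129 days inclusive.
129 = 7 × 18 + 3, so there are 18 full weeks plus 3 extra days.
Each full week contributes 5 weekdays (Mon–Fri): 18 × 5 = 90.
The 3 extra days are Tue, Wed, Thu — 3 of them qualify.
Total: 90 + 3 = 93.

93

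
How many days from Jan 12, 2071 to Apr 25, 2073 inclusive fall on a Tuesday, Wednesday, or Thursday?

Jan 12, 2071 is a Monday.
That's 835 days from start to end, counting both.
835 = 7 × 119 + 2, so there are 119 full weeks plus 2 extra days.
Each full week contributes 3 days from the set (Tue, Wed, Thu): 119 × 3 = 357.
The 2 extra days are Monday, Tuesday — 1 of them qualifies.
Total: 357 + 1 = 358.

358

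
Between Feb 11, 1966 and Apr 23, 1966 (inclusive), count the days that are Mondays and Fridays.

Feb 11, 1966 is a Friday.
From Feb 11, 1966 to Apr 23, 1966 is 72 days inclusive.
72 = 7 × 10 + 2, so there are 10 full weeks plus 2 extra days.
Each full week contributes 2 days from the set (Mon, Fri): 10 × 2 = 20.
The 2 extra days are Fri, Sat — 1 of them qualifies.
Total: 20 + 1 = 21.

21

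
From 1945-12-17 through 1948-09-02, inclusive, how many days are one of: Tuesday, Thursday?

284

1945-12-17 is a Monday.
The range spans 991 days (inclusive of both endpoints).
991 = 7 × 141 + 4, so there are 141 full weeks plus 4 extra days.
Each full week contributes 2 days from the set (Tue, Thu): 141 × 2 = 282.
The 4 extra days are Monday, Tuesday, Wednesday, Thursday — 2 of them qualify.
Total: 282 + 2 = 284.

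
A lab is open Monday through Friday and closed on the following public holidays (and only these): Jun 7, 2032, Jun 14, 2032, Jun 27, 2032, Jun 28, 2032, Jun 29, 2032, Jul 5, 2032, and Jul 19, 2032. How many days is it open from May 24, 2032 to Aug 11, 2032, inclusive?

May 24, 2032 is a Monday.
That's 80 days from start to end, counting both.
80 = 7 × 11 + 3, so there are 11 full weeks plus 3 extra days.
Each full week contributes 5 weekdays (Mon–Fri): 11 × 5 = 55.
The 3 extra days are Monday, Tuesday, Wednesday — 3 of them qualify.
Total: 55 + 3 = 58.
Holidays: Jun 7, 2032 (Mon); Jun 14, 2032 (Mon); Jun 27, 2032 (Sun); Jun 28, 2032 (Mon); Jun 29, 2032 (Tue); Jul 5, 2032 (Mon); Jul 19, 2032 (Mon).
6 of the 7 holidays fall on weekdays; the rest are weekends and were already excluded.
Business days: 58 − 6 = 52.

52 business days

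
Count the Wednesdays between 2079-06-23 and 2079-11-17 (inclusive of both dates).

21

2079-06-23 is a Friday.
That's 148 days from start to end, counting both.
148 = 7 × 21 + 1, so there are 21 full weeks plus 1 extra day.
Each full week contributes one Wednesday: 21 so far.
The 1 extra day is Fri — none qualify.
Total: 21 + 0 = 21.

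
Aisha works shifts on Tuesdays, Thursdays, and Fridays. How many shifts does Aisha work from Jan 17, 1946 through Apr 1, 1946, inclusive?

Jan 17, 1946 is a Thursday.
The range spans 75 days (inclusive of both endpoints).
75 = 7 × 10 + 5, so there are 10 full weeks plus 5 extra days.
Each full week contributes 3 days from the set (Tue, Thu, Fri): 10 × 3 = 30.
The 5 extra days are Thursday, Friday, Saturday, Sunday, Monday — 2 of them qualify.
Total: 30 + 2 = 32.

32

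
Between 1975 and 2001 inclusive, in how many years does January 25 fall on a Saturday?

4

Day of week of January 25 in each year:
1975: Sat ✓, 1976: Sun, 1977: Tue, 1978: Wed, 1979: Thu, 1980: Fri, 1981: Sun, 1982: Mon, 1983: Tue, 1984: Wed, 1985: Fri, 1986: Sat ✓, 1987: Sun, 1988: Mon, 1989: Wed, 1990: Thu, 1991: Fri, 1992: Sat ✓, 1993: Mon, 1994: Tue, 1995: Wed, 1996: Thu, 1997: Sat ✓, 1998: Sun, 1999: Mon, 2000: Tue, 2001: Thu
Saturdays: 1975, 1986, 1992, 1997.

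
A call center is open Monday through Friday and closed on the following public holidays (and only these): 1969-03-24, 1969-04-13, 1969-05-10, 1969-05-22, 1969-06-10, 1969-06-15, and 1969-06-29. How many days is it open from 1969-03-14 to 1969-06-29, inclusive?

73 working days

1969-03-14 is a Friday.
The range spans 108 days (inclusive of both endpoints).
108 = 7 × 15 + 3, so there are 15 full weeks plus 3 extra days.
Each full week contributes 5 weekdays (Mon–Fri): 15 × 5 = 75.
The 3 extra days are Fri, Sat, Sun — 1 of them qualifies.
Total: 75 + 1 = 76.
Holidays: 1969-03-24 (Mon); 1969-04-13 (Sun); 1969-05-10 (Sat); 1969-05-22 (Thu); 1969-06-10 (Tue); 1969-06-15 (Sun); 1969-06-29 (Sun).
3 of the 7 holidays fall on weekdays; the rest are weekends and were already excluded.
Business days: 76 − 3 = 73.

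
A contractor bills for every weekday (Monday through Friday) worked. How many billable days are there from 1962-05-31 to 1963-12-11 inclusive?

1962-05-31 is a Thursday.
From 1962-05-31 to 1963-12-11 is 560 days inclusive.
560 = 7 × 80, so the span is exactly 80 full weeks.
Each full week contributes 5 weekdays (Mon–Fri): 80 × 5 = 400.
Total: 400.

400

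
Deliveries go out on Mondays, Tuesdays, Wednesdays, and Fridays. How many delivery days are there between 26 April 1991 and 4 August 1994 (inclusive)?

26 April 1991 is a Friday.
The range spans 1197 days (inclusive of both endpoints).
1197 = 7 × 171, so the span is exactly 171 full weeks.
Each full week contributes 4 days from the set (Mon, Tue, Wed, Fri): 171 × 4 = 684.
Total: 684.

684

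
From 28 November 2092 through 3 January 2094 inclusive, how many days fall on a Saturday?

28 November 2092 is a Friday.
That's 402 days from start to end, counting both.
402 = 7 × 57 + 3, so there are 57 full weeks plus 3 extra days.
Each full week contributes one Saturday: 57 so far.
The 3 extra days are Fri, Sat, Sun — 1 of them qualifies.
Total: 57 + 1 = 58.

58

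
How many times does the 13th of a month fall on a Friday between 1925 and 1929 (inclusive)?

10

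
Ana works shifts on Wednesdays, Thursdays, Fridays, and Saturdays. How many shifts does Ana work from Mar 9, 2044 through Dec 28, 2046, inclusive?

587

Mar 9, 2044 is a Wednesday.
From Mar 9, 2044 to Dec 28, 2046 is 1025 days inclusive.
1025 = 7 × 146 + 3, so there are 146 full weeks plus 3 extra days.
Each full week contributes 4 days from the set (Wed, Thu, Fri, Sat): 146 × 4 = 584.
The 3 extra days are Wednesday, Thursday, Friday — 3 of them qualify.
Total: 584 + 3 = 587.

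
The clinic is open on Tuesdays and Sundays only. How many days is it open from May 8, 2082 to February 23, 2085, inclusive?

292

May 8, 2082 is a Friday.
From May 8, 2082 to February 23, 2085 is 1023 days inclusive.
1023 = 7 × 146 + 1, so there are 146 full weeks plus 1 extra day.
Each full week contributes 2 days from the set (Tue, Sun): 146 × 2 = 292.
The 1 extra day is Fri — none qualify.
Total: 292 + 0 = 292.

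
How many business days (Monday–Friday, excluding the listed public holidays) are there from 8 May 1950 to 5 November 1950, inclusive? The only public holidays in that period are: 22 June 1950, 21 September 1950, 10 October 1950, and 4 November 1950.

8 May 1950 is a Monday.
From 8 May 1950 to 5 November 1950 is 182 days inclusive.
182 = 7 × 26, so the span is exactly 26 full weeks.
Each full week contributes 5 weekdays (Mon–Fri): 26 × 5 = 130.
Total: 130.
Holidays: 22 June 1950 (Thu); 21 September 1950 (Thu); 10 October 1950 (Tue); 4 November 1950 (Sat).
3 of the 4 holidays fall on weekdays; the rest are weekends and were already excluded.
Business days: 130 − 3 = 127.

127 business days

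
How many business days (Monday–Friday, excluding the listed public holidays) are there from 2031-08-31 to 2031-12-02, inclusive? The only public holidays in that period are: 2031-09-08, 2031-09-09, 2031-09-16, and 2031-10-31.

63 business days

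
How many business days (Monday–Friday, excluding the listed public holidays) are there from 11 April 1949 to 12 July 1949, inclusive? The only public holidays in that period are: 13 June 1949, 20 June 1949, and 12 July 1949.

64

11 April 1949 is a Monday.
From 11 April 1949 to 12 July 1949 is 93 days inclusive.
93 = 7 × 13 + 2, so there are 13 full weeks plus 2 extra days.
Each full week contributes 5 weekdays (Mon–Fri): 13 × 5 = 65.
The 2 extra days are Monday, Tuesday — 2 of them qualify.
Total: 65 + 2 = 67.
Holidays: 13 June 1949 (Mon); 20 June 1949 (Mon); 12 July 1949 (Tue).
All 3 holidays fall on weekdays, so subtract 3.
Business days: 67 − 3 = 64.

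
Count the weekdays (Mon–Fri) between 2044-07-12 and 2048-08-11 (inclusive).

1066

2044-07-12 is a Tuesday.
From 2044-07-12 to 2048-08-11 is 1492 days inclusive.
1492 = 7 × 213 + 1, so there are 213 full weeks plus 1 extra day.
Each full week contributes 5 weekdays (Mon–Fri): 213 × 5 = 1065.
The 1 extra day is Tuesday — 1 of them qualifies.
Total: 1065 + 1 = 1066.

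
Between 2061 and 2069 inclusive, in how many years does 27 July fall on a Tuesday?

Day of week of July 27 in each year:
2061: Wed, 2062: Thu, 2063: Fri, 2064: Sun, 2065: Mon, 2066: Tue ✓, 2067: Wed, 2068: Fri, 2069: Sat
Tuesdays: 2066.

1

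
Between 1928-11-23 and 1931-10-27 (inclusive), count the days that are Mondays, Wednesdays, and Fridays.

458

1928-11-23 is a Friday.
That's 1069 days from start to end, counting both.
1069 = 7 × 152 + 5, so there are 152 full weeks plus 5 extra days.
Each full week contributes 3 days from the set (Mon, Wed, Fri): 152 × 3 = 456.
The 5 extra days are Friday, Saturday, Sunday, Monday, Tuesday — 2 of them qualify.
Total: 456 + 2 = 458.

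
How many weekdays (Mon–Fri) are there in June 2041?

20 weekdays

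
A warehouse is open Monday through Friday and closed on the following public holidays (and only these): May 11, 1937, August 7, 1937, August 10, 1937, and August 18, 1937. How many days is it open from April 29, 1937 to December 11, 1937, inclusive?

April 29, 1937 is a Thursday.
From April 29, 1937 to December 11, 1937 is 227 days inclusive.
227 = 7 × 32 + 3, so there are 32 full weeks plus 3 extra days.
Each full week contributes 5 weekdays (Mon–Fri): 32 × 5 = 160.
The 3 extra days are Thursday, Friday, Saturday — 2 of them qualify.
Total: 160 + 2 = 162.
Holidays: May 11, 1937 (Tue); August 7, 1937 (Sat); August 10, 1937 (Tue); August 18, 1937 (Wed).
3 of the 4 holidays fall on weekdays; the rest are weekends and were already excluded.
Business days: 162 − 3 = 159.

159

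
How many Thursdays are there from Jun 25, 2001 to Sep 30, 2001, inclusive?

14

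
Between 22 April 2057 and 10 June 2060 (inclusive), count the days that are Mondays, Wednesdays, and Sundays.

22 April 2057 is a Sunday.
The range spans 1146 days (inclusive of both endpoints).
1146 = 7 × 163 + 5, so there are 163 full weeks plus 5 extra days.
Each full week contributes 3 days from the set (Mon, Wed, Sun): 163 × 3 = 489.
The 5 extra days are Sunday, Monday, Tuesday, Wednesday, Thursday — 3 of them qualify.
Total: 489 + 3 = 492.

492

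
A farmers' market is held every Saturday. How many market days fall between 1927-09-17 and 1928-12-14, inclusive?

65 Saturdays

1927-09-17 is a Saturday.
From 1927-09-17 to 1928-12-14 is 455 days inclusive.
455 = 7 × 65, so the span is exactly 65 full weeks.
Each full week contributes one Saturday: 65 so far.
Total: 65.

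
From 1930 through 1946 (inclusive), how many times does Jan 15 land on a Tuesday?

2

Day of week of January 15 in each year:
1930: Wed, 1931: Thu, 1932: Fri, 1933: Sun, 1934: Mon, 1935: Tue ✓, 1936: Wed, 1937: Fri, 1938: Sat, 1939: Sun, 1940: Mon, 1941: Wed, 1942: Thu, 1943: Fri, 1944: Sat, 1945: Mon, 1946: Tue ✓
Tuesdays: 1935, 1946.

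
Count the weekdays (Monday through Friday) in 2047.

Jan 1, 2047 is a Tuesday.
The range spans 365 days (inclusive of both endpoints).
365 = 7 × 52 + 1, so there are 52 full weeks plus 1 extra day.
Each full week contributes 5 weekdays (Mon–Fri): 52 × 5 = 260.
The 1 extra day is Tuesday — 1 of them qualifies.
Total: 260 + 1 = 261.

261 weekdays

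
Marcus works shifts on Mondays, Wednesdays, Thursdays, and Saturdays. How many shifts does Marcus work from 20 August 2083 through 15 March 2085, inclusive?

20 August 2083 is a Friday.
That's 574 days from start to end, counting both.
574 = 7 × 82, so the span is exactly 82 full weeks.
Each full week contributes 4 days from the set (Mon, Wed, Thu, Sat): 82 × 4 = 328.

328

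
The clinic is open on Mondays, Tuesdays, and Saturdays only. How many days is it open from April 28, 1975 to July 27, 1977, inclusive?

353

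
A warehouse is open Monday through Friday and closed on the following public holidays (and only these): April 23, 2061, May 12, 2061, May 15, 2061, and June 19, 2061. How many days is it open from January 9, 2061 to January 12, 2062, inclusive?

January 9, 2061 is a Sunday.
That's 369 days from start to end, counting both.
369 = 7 × 52 + 5, so there are 52 full weeks plus 5 extra days.
Each full week contributes 5 weekdays (Mon–Fri): 52 × 5 = 260.
The 5 extra days are Sun, Mon, Tue, Wed, Thu — 4 of them qualify.
Total: 260 + 4 = 264.
Holidays: April 23, 2061 (Sat); May 12, 2061 (Thu); May 15, 2061 (Sun); June 19, 2061 (Sun).
1 of the 4 holidays fall on weekdays; the rest are weekends and were already excluded.
Business days: 264 − 1 = 263.

263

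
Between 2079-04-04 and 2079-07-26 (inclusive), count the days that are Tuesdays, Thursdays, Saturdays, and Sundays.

65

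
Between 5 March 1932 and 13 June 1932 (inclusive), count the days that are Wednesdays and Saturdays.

29

5 March 1932 is a Saturday.
That's 101 days from start to end, counting both.
101 = 7 × 14 + 3, so there are 14 full weeks plus 3 extra days.
Each full week contributes 2 days from the set (Wed, Sat): 14 × 2 = 28.
The 3 extra days are Sat, Sun, Mon — 1 of them qualifies.
Total: 28 + 1 = 29.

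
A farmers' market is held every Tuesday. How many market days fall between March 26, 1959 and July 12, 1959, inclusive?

March 26, 1959 is a Thursday.
The range spans 109 days (inclusive of both endpoints).
109 = 7 × 15 + 4, so there are 15 full weeks plus 4 extra days.
Each full week contributes one Tuesday: 15 so far.
The 4 extra days are Thu, Fri, Sat, Sun — none qualify.
Total: 15 + 0 = 15.

15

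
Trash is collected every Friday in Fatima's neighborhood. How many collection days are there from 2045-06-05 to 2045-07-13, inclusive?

5 Fridays

2045-06-05 is a Monday.
From 2045-06-05 to 2045-07-13 is 39 days inclusive.
39 = 7 × 5 + 4, so there are 5 full weeks plus 4 extra days.
Each full week contributes one Friday: 5 so far.
The 4 extra days are Mon, Tue, Wed, Thu — none qualify.
Total: 5 + 0 = 5.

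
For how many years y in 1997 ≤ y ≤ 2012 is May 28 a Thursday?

2

Day of week of May 28 in each year:
1997: Wed, 1998: Thu ✓, 1999: Fri, 2000: Sun, 2001: Mon, 2002: Tue, 2003: Wed, 2004: Fri, 2005: Sat, 2006: Sun, 2007: Mon, 2008: Wed, 2009: Thu ✓, 2010: Fri, 2011: Sat, 2012: Mon
Thursdays: 1998, 2009.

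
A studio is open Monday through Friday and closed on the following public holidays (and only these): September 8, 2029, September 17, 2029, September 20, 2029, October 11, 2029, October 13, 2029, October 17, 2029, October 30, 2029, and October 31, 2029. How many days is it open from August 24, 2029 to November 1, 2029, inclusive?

August 24, 2029 is a Friday.
That's 70 days from start to end, counting both.
70 = 7 × 10, so the span is exactly 10 full weeks.
Each full week contributes 5 weekdays (Mon–Fri): 10 × 5 = 50.
Holidays: September 8, 2029 (Sat); September 17, 2029 (Mon); September 20, 2029 (Thu); October 11, 2029 (Thu); October 13, 2029 (Sat); October 17, 2029 (Wed); October 30, 2029 (Tue); October 31, 2029 (Wed).
6 of the 8 holidays fall on weekdays; the rest are weekends and were already excluded.
Business days: 50 − 6 = 44.

44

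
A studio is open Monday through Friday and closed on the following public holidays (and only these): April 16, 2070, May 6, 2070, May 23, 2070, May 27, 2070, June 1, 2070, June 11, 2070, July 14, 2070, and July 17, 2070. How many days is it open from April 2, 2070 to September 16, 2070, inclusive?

April 2, 2070 is a Wednesday.
That's 168 days from start to end, counting both.
168 = 7 × 24, so the span is exactly 24 full weeks.
Each full week contributes 5 weekdays (Mon–Fri): 24 × 5 = 120.
Holidays: April 16, 2070 (Wed); May 6, 2070 (Tue); May 23, 2070 (Fri); May 27, 2070 (Tue); June 1, 2070 (Sun); June 11, 2070 (Wed); July 14, 2070 (Mon); July 17, 2070 (Thu).
7 of the 8 holidays fall on weekdays; the rest are weekends and were already excluded.
Business days: 120 − 7 = 113.

113 business days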